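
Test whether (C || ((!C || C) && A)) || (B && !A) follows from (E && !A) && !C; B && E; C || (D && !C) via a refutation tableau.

Initial set: {((E && !A) && !C); (B && E); (C || (D && !C)); !((C || ((!C || C) && A)) || (B && !A))}.
((E && !A) && !C): α-rule — add (E && !A), !C.
(B && E): α-rule — add B, E.
!((C || ((!C || C) && A)) || (B && !A)): α-rule — add !(C || ((!C || C) && A)), !(B && !A).
(E && !A): α-rule — add E, !A.
!(C || ((!C || C) && A)): α-rule — add !C, !((!C || C) && A).
(C || (D && !C)): β-rule — branch into C  //  (D && !C).
  branch 1 (add C):
    × closes — contains both C and !C.
  branch 2 (add (D && !C)):
    (D && !C): α-rule — add D, !C.
    !(B && !A): β-rule — branch into !B  //  !!A.
      branch 2.1 (add !B):
        × closes — contains both B and !B.
      branch 2.2 (add !!A):
        × closes — contains both A and !A.
All 3 branches close.
Every branch closed, so the premises entail the conclusion.

Yes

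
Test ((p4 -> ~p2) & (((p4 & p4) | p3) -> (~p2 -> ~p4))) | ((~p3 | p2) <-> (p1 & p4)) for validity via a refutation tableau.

Assume the negation and expand:
Initial set: {F (((p4 -> ~p2) & (((p4 & p4) | p3) -> (~p2 -> ~p4))) | ((~p3 | p2) <-> (p1 & p4)))}.
F (((p4 -> ~p2) & (((p4 & p4) | p3) -> (~p2 -> ~p4))) | ((~p3 | p2) <-> (p1 & p4))): α-rule — add F ((p4 -> ~p2) & (((p4 & p4) | p3) -> (~p2 -> ~p4))), F ((~p3 | p2) <-> (p1 & p4)).
F ((p4 -> ~p2) & (((p4 & p4) | p3) -> (~p2 -> ~p4))): β-rule — branch into F (p4 -> ~p2)  //  F (((p4 & p4) | p3) -> (~p2 -> ~p4)).
  branch 1 (add F (p4 -> ~p2)):
    F (p4 -> ~p2): α-rule — add T p4, F ~p2.
    F ((~p3 | p2) <-> (p1 & p4)): β-rule — branch into T (~p3 | p2), F (p1 & p4)  //  F (~p3 | p2), T (p1 & p4).
      branch 1.1 (add T (~p3 | p2), F (p1 & p4)):
        T (~p3 | p2): β-rule — branch into T ~p3  //  T p2.
          branch 1.1.1 (add T ~p3):
            F (p1 & p4): β-rule — branch into F p1  //  F p4.
              branch 1.1.1.1 (add F p1):
                ○ open, literals {p1=false, p2=true, p3=false, p4=true}.
              branch 1.1.1.2 (add F p4):
                × closes — contains both p4 and ~p4.
          branch 1.1.2 (add T p2):
            F (p1 & p4): β-rule — branch into F p1  //  F p4.
              branch 1.1.2.1 (add F p1):
                ○ open, literals {p1=false, p2=true, p4=true}.
              branch 1.1.2.2 (add F p4):
                × closes — contains both p4 and ~p4.
      branch 1.2 (add F (~p3 | p2), T (p1 & p4)):
        F (~p3 | p2): α-rule — add F ~p3, F p2.
        × closes — contains both p2 and ~p2.
  branch 2 (add F (((p4 & p4) | p3) -> (~p2 -> ~p4))):
    F (((p4 & p4) | p3) -> (~p2 -> ~p4)): α-rule — add T ((p4 & p4) | p3), F (~p2 -> ~p4).
    F (~p2 -> ~p4): α-rule — add T ~p2, F ~p4.
    F ((~p3 | p2) <-> (p1 & p4)): β-rule — branch into T (~p3 | p2), F (p1 & p4)  //  F (~p3 | p2), T (p1 & p4).
      branch 2.1 (add T (~p3 | p2), F (p1 & p4)):
        T ((p4 & p4) | p3): β-rule — branch into T (p4 & p4)  //  T p3.
          branch 2.1.1 (add T (p4 & p4)):
            T (p4 & p4): α-rule — add T p4, T p4.
            T (~p3 | p2): β-rule — branch into T ~p3  //  T p2.
              branch 2.1.1.1 (add T ~p3):
                F (p1 & p4): β-rule — branch into F p1  //  F p4.
                  branch 2.1.1.1.1 (add F p1):
                    ○ open, literals {p1=false, p2=false, p3=false, p4=true}.
                  branch 2.1.1.1.2 (add F p4):
                    × closes — contains both p4 and ~p4.
              branch 2.1.1.2 (add T p2):
                × closes — contains both p2 and ~p2.
          branch 2.1.2 (add T p3):
            T (~p3 | p2): β-rule — branch into T ~p3  //  T p2.
              branch 2.1.2.1 (add T ~p3):
                × closes — contains both p3 and ~p3.
              branch 2.1.2.2 (add T p2):
                × closes — contains both p2 and ~p2.
      branch 2.2 (add F (~p3 | p2), T (p1 & p4)):
        F (~p3 | p2): α-rule — add F ~p3, F p2.
        T (p1 & p4): α-rule — add T p1, T p4.
        T ((p4 & p4) | p3): β-rule — branch into T (p4 & p4)  //  T p3.
          branch 2.2.1 (add T (p4 & p4)):
            T (p4 & p4): α-rule — add T p4, T p4.
            ○ open, literals {p1=true, p2=false, p3=true, p4=true}.
          branch 2.2.2 (add T p3):
            ○ open, literals {p1=true, p2=false, p3=true, p4=true}.
7 branches closed, 5 open.
An open branch gives a countermodel: p1=false, p2=true, p3=false, p4=true (unmentioned atoms arbitrary); under it the original formula is false.

Not valid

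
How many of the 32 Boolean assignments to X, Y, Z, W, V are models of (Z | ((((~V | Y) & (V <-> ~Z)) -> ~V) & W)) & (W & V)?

Initial set: {((Z | ((((~V | Y) & (V <-> ~Z)) -> ~V) & W)) & (W & V))}.
((Z | ((((~V | Y) & (V <-> ~Z)) -> ~V) & W)) & (W & V)): α-rule — add (Z | ((((~V | Y) & (V <-> ~Z)) -> ~V) & W)), (W & V).
(W & V): α-rule — add W, V.
(Z | ((((~V | Y) & (V <-> ~Z)) -> ~V) & W)): β-rule — branch into Z  //  ((((~V | Y) & (V <-> ~Z)) -> ~V) & W).
  branch 1 (add Z):
    ○ open, literals {V=T, W=T, Z=T}.
  branch 2 (add ((((~V | Y) & (V <-> ~Z)) -> ~V) & W)):
    ((((~V | Y) & (V <-> ~Z)) -> ~V) & W): α-rule — add (((~V | Y) & (V <-> ~Z)) -> ~V), W.
    (((~V | Y) & (V <-> ~Z)) -> ~V): β-rule — branch into ~((~V | Y) & (V <-> ~Z))  //  ~V.
      branch 2.1 (add ~((~V | Y) & (V <-> ~Z))):
        ~((~V | Y) & (V <-> ~Z)): β-rule — branch into ~(~V | Y)  //  ~(V <-> ~Z).
          branch 2.1.1 (add ~(~V | Y)):
            ~(~V | Y): α-rule — add ~~V, ~Y.
            ○ open, literals {V=T, W=T, Y=F}.
          branch 2.1.2 (add ~(V <-> ~Z)):
            ~(V <-> ~Z): β-rule — branch into V, ~~Z  //  ~V, ~Z.
              branch 2.1.2.1 (add V, ~~Z):
                ○ open, literals {V=T, W=T, Z=T}.
              branch 2.1.2.2 (add ~V, ~Z):
                × closes — contains both V and ~V.
      branch 2.2 (add ~V):
        × closes — contains both V and ~V.
2 branches closed, 3 open.
Each open branch fixes some atoms; the unmentioned ones are free. Counting distinct full assignments: branch {V=T, W=T, Z=T} (X, Y) contributes 4 new; branch {V=T, W=T, Y=F} (X, Z) contributes 2 new; branch {V=T, W=T, Z=T} (X, Y) contributes 0 new. Total: 6.

6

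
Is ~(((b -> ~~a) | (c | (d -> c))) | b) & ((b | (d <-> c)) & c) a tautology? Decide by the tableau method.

Assume the negation and expand:
Initial set: {~(~(((b -> ~~a) | (c | (d -> c))) | b) & ((b | (d <-> c)) & c))}.
~(~(((b -> ~~a) | (c | (d -> c))) | b) & ((b | (d <-> c)) & c)): β-rule — branch into ~~(((b -> ~~a) | (c | (d -> c))) | b)  //  ~((b | (d <-> c)) & c).
  branch 1 (add ~~(((b -> ~~a) | (c | (d -> c))) | b)):
    ~~(((b -> ~~a) | (c | (d -> c))) | b): β-rule — branch into ((b -> ~~a) | (c | (d -> c)))  //  b.
      branch 1.1 (add ((b -> ~~a) | (c | (d -> c)))):
        ((b -> ~~a) | (c | (d -> c))): β-rule — branch into (b -> ~~a)  //  (c | (d -> c)).
          branch 1.1.1 (add (b -> ~~a)):
            (b -> ~~a): β-rule — branch into ~b  //  ~~a.
              branch 1.1.1.1 (add ~b):
                ○ open, literals {b=false}.
              branch 1.1.1.2 (add ~~a):
                ~~a: drop double negation, giving a.
                ○ open, literals {a=true}.
          branch 1.1.2 (add (c | (d -> c))):
            (c | (d -> c)): β-rule — branch into c  //  (d -> c).
              branch 1.1.2.1 (add c):
                ○ open, literals {c=true}.
              branch 1.1.2.2 (add (d -> c)):
                (d -> c): β-rule — branch into ~d  //  c.
                  branch 1.1.2.2.1 (add ~d):
                    ○ open, literals {d=false}.
                  branch 1.1.2.2.2 (add c):
                    ○ open, literals {c=true}.
      branch 1.2 (add b):
        ○ open, literals {b=true}.
  branch 2 (add ~((b | (d <-> c)) & c)):
    ~((b | (d <-> c)) & c): β-rule — branch into ~(b | (d <-> c))  //  ~c.
      branch 2.1 (add ~(b | (d <-> c))):
        ~(b | (d <-> c)): α-rule — add ~b, ~(d <-> c).
        ~(d <-> c): β-rule — branch into d, ~c  //  ~d, c.
          branch 2.1.1 (add d, ~c):
            ○ open, literals {b=false, c=false, d=true}.
          branch 2.1.2 (add ~d, c):
            ○ open, literals {b=false, c=true, d=false}.
      branch 2.2 (add ~c):
        ○ open, literals {c=false}.
0 branches closed, 9 open.
An open branch gives a countermodel: b=false (unmentioned atoms arbitrary); under it the original formula is false.

Not valid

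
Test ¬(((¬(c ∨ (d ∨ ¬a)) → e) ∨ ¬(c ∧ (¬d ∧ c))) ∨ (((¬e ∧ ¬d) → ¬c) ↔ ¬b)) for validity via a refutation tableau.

Not valid

Assume the negation and expand:
Initial set: {¬¬(((¬(c ∨ (d ∨ ¬a)) → e) ∨ ¬(c ∧ (¬d ∧ c))) ∨ (((¬e ∧ ¬d) → ¬c) ↔ ¬b))}.
¬¬(((¬(c ∨ (d ∨ ¬a)) → e) ∨ ¬(c ∧ (¬d ∧ c))) ∨ (((¬e ∧ ¬d) → ¬c) ↔ ¬b)): β-rule — branch into ((¬(c ∨ (d ∨ ¬a)) → e) ∨ ¬(c ∧ (¬d ∧ c)))  //  (((¬e ∧ ¬d) → ¬c) ↔ ¬b).
  branch 1 (add ((¬(c ∨ (d ∨ ¬a)) → e) ∨ ¬(c ∧ (¬d ∧ c)))):
    ((¬(c ∨ (d ∨ ¬a)) → e) ∨ ¬(c ∧ (¬d ∧ c))): β-rule — branch into (¬(c ∨ (d ∨ ¬a)) → e)  //  ¬(c ∧ (¬d ∧ c)).
      branch 1.1 (add (¬(c ∨ (d ∨ ¬a)) → e)):
        (¬(c ∨ (d ∨ ¬a)) → e): β-rule — branch into ¬¬(c ∨ (d ∨ ¬a))  //  e.
          branch 1.1.1 (add ¬¬(c ∨ (d ∨ ¬a))):
            ¬¬(c ∨ (d ∨ ¬a)): β-rule — branch into c  //  (d ∨ ¬a).
              branch 1.1.1.1 (add c):
                ○ open, literals {c=true}.
              branch 1.1.1.2 (add (d ∨ ¬a)):
                (d ∨ ¬a): β-rule — branch into d  //  ¬a.
                  branch 1.1.1.2.1 (add d):
                    ○ open, literals {d=true}.
                  branch 1.1.1.2.2 (add ¬a):
                    ○ open, literals {a=false}.
          branch 1.1.2 (add e):
            ○ open, literals {e=true}.
      branch 1.2 (add ¬(c ∧ (¬d ∧ c))):
        ¬(c ∧ (¬d ∧ c)): β-rule — branch into ¬c  //  ¬(¬d ∧ c).
          branch 1.2.1 (add ¬c):
            ○ open, literals {c=false}.
          branch 1.2.2 (add ¬(¬d ∧ c)):
            ¬(¬d ∧ c): β-rule — branch into ¬¬d  //  ¬c.
              branch 1.2.2.1 (add ¬¬d):
                ○ open, literals {d=true}.
              branch 1.2.2.2 (add ¬c):
                ○ open, literals {c=false}.
  branch 2 (add (((¬e ∧ ¬d) → ¬c) ↔ ¬b)):
    (((¬e ∧ ¬d) → ¬c) ↔ ¬b): β-rule — branch into ((¬e ∧ ¬d) → ¬c), ¬b  //  ¬((¬e ∧ ¬d) → ¬c), ¬¬b.
      branch 2.1 (add ((¬e ∧ ¬d) → ¬c), ¬b):
        ((¬e ∧ ¬d) → ¬c): β-rule — branch into ¬(¬e ∧ ¬d)  //  ¬c.
          branch 2.1.1 (add ¬(¬e ∧ ¬d)):
            ¬(¬e ∧ ¬d): β-rule — branch into ¬¬e  //  ¬¬d.
              branch 2.1.1.1 (add ¬¬e):
                ○ open, literals {b=false, e=true}.
              branch 2.1.1.2 (add ¬¬d):
                ○ open, literals {b=false, d=true}.
          branch 2.1.2 (add ¬c):
            ○ open, literals {b=false, c=false}.
      branch 2.2 (add ¬((¬e ∧ ¬d) → ¬c), ¬¬b):
        ¬((¬e ∧ ¬d) → ¬c): α-rule — add (¬e ∧ ¬d), ¬¬c.
        (¬e ∧ ¬d): α-rule — add ¬e, ¬d.
        ○ open, literals {b=true, c=true, d=false, e=false}.
0 branches closed, 11 open.
An open branch gives a countermodel: c=true (unmentioned atoms arbitrary); under it the original formula is false.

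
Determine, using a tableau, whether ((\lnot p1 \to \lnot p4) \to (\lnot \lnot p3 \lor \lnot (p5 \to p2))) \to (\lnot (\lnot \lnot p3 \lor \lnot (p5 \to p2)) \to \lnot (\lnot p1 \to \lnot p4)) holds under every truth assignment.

Valid

Assume the negation and expand:
Initial set: {F (((\lnot p1 \to \lnot p4) \to (\lnot \lnot p3 \lor \lnot (p5 \to p2))) \to (\lnot (\lnot \lnot p3 \lor \lnot (p5 \to p2)) \to \lnot (\lnot p1 \to \lnot p4)))}.
F (((\lnot p1 \to \lnot p4) \to (\lnot \lnot p3 \lor \lnot (p5 \to p2))) \to (\lnot (\lnot \lnot p3 \lor \lnot (p5 \to p2)) \to \lnot (\lnot p1 \to \lnot p4))): α-rule — add T ((\lnot p1 \to \lnot p4) \to (\lnot \lnot p3 \lor \lnot (p5 \to p2))), F (\lnot (\lnot \lnot p3 \lor \lnot (p5 \to p2)) \to \lnot (\lnot p1 \to \lnot p4)).
F (\lnot (\lnot \lnot p3 \lor \lnot (p5 \to p2)) \to \lnot (\lnot p1 \to \lnot p4)): α-rule — add T \lnot (\lnot \lnot p3 \lor \lnot (p5 \to p2)), F \lnot (\lnot p1 \to \lnot p4).
T \lnot (\lnot \lnot p3 \lor \lnot (p5 \to p2)): α-rule — add F \lnot \lnot p3, F \lnot (p5 \to p2).
F \lnot \lnot p3: drop double negation, giving F p3.
T ((\lnot p1 \to \lnot p4) \to (\lnot \lnot p3 \lor \lnot (p5 \to p2))): β-rule — branch into F (\lnot p1 \to \lnot p4)  //  T (\lnot \lnot p3 \lor \lnot (p5 \to p2)).
  branch 1 (add F (\lnot p1 \to \lnot p4)):
    F (\lnot p1 \to \lnot p4): α-rule — add T \lnot p1, F \lnot p4.
    F \lnot (\lnot p1 \to \lnot p4): β-rule — branch into F \lnot p1  //  T \lnot p4.
      branch 1.1 (add F \lnot p1):
        × closes — contains both p1 and \lnot p1.
      branch 1.2 (add T \lnot p4):
        × closes — contains both p4 and \lnot p4.
  branch 2 (add T (\lnot \lnot p3 \lor \lnot (p5 \to p2))):
    F \lnot (\lnot p1 \to \lnot p4): β-rule — branch into F \lnot p1  //  T \lnot p4.
      branch 2.1 (add F \lnot p1):
        F \lnot (p5 \to p2): β-rule — branch into F p5  //  T p2.
          branch 2.1.1 (add F p5):
            T (\lnot \lnot p3 \lor \lnot (p5 \to p2)): β-rule — branch into T \lnot \lnot p3  //  T \lnot (p5 \to p2).
              branch 2.1.1.1 (add T \lnot \lnot p3):
                T \lnot \lnot p3: drop double negation, giving T p3.
                × closes — contains both p3 and \lnot p3.
              branch 2.1.1.2 (add T \lnot (p5 \to p2)):
                T \lnot (p5 \to p2): α-rule — add T p5, F p2.
                × closes — contains both p5 and \lnot p5.
          branch 2.1.2 (add T p2):
            T (\lnot \lnot p3 \lor \lnot (p5 \to p2)): β-rule — branch into T \lnot \lnot p3  //  T \lnot (p5 \to p2).
              branch 2.1.2.1 (add T \lnot \lnot p3):
                T \lnot \lnot p3: drop double negation, giving T p3.
                × closes — contains both p3 and \lnot p3.
              branch 2.1.2.2 (add T \lnot (p5 \to p2)):
                T \lnot (p5 \to p2): α-rule — add T p5, F p2.
                × closes — contains both p2 and \lnot p2.
      branch 2.2 (add T \lnot p4):
        F \lnot (p5 \to p2): β-rule — branch into F p5  //  T p2.
          branch 2.2.1 (add F p5):
            T (\lnot \lnot p3 \lor \lnot (p5 \to p2)): β-rule — branch into T \lnot \lnot p3  //  T \lnot (p5 \to p2).
              branch 2.2.1.1 (add T \lnot \lnot p3):
                T \lnot \lnot p3: drop double negation, giving T p3.
                × closes — contains both p3 and \lnot p3.
              branch 2.2.1.2 (add T \lnot (p5 \to p2)):
                T \lnot (p5 \to p2): α-rule — add T p5, F p2.
                × closes — contains both p5 and \lnot p5.
          branch 2.2.2 (add T p2):
            T (\lnot \lnot p3 \lor \lnot (p5 \to p2)): β-rule — branch into T \lnot \lnot p3  //  T \lnot (p5 \to p2).
              branch 2.2.2.1 (add T \lnot \lnot p3):
                T \lnot \lnot p3: drop double negation, giving T p3.
                × closes — contains both p3 and \lnot p3.
              branch 2.2.2.2 (add T \lnot (p5 \to p2)):
                T \lnot (p5 \to p2): α-rule — add T p5, F p2.
                × closes — contains both p2 and \lnot p2.
All 10 branches close.
Every branch closed, so the negation is unsatisfiable and the formula is valid.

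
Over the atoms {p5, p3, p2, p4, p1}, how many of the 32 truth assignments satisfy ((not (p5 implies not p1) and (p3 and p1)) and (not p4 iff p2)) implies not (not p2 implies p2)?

Initial set: {(((not (p5 implies not p1) and (p3 and p1)) and (not p4 iff p2)) implies not (not p2 implies p2))}.
(((not (p5 implies not p1) and (p3 and p1)) and (not p4 iff p2)) implies not (not p2 implies p2)): β-rule — branch into not ((not (p5 implies not p1) and (p3 and p1)) and (not p4 iff p2))  //  not (not p2 implies p2).
  branch 1 (add not ((not (p5 implies not p1) and (p3 and p1)) and (not p4 iff p2))):
    not ((not (p5 implies not p1) and (p3 and p1)) and (not p4 iff p2)): β-rule — branch into not (not (p5 implies not p1) and (p3 and p1))  //  not (not p4 iff p2).
      branch 1.1 (add not (not (p5 implies not p1) and (p3 and p1))):
        not (not (p5 implies not p1) and (p3 and p1)): β-rule — branch into not not (p5 implies not p1)  //  not (p3 and p1).
          branch 1.1.1 (add not not (p5 implies not p1)):
            not not (p5 implies not p1): β-rule — branch into not p5  //  not p1.
              branch 1.1.1.1 (add not p5):
                ○ open, literals {p5=0}.
              branch 1.1.1.2 (add not p1):
                ○ open, literals {p1=0}.
          branch 1.1.2 (add not (p3 and p1)):
            not (p3 and p1): β-rule — branch into not p3  //  not p1.
              branch 1.1.2.1 (add not p3):
                ○ open, literals {p3=0}.
              branch 1.1.2.2 (add not p1):
                ○ open, literals {p1=0}.
      branch 1.2 (add not (not p4 iff p2)):
        not (not p4 iff p2): β-rule — branch into not p4, not p2  //  not not p4, p2.
          branch 1.2.1 (add not p4, not p2):
            ○ open, literals {p2=0, p4=0}.
          branch 1.2.2 (add not not p4, p2):
            ○ open, literals {p2=1, p4=1}.
  branch 2 (add not (not p2 implies p2)):
    not (not p2 implies p2): α-rule — add not p2, not p2.
    ○ open, literals {p2=0}.
0 branches closed, 7 open.
Each open branch fixes some atoms; the unmentioned ones are free. Counting distinct full assignments: branch {p5=0} (p3, p2, p4, p1) contributes 16 new; branch {p1=0} (p5, p3, p2, p4) contributes 8 new; branch {p3=0} (p5, p2, p4, p1) contributes 4 new; branch {p1=0} (p5, p3, p2, p4) contributes 0 new; branch {p2=0, p4=0} (p5, p3, p1) contributes 1 new; branch {p2=1, p4=1} (p5, p3, p1) contributes 1 new; branch {p2=0} (p5, p3, p4, p1) contributes 1 new. Total: 31.

31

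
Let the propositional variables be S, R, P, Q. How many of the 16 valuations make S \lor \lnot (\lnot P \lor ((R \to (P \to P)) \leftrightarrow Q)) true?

10

Initial set: {(S \lor \lnot (\lnot P \lor ((R \to (P \to P)) \leftrightarrow Q)))}.
(S \lor \lnot (\lnot P \lor ((R \to (P \to P)) \leftrightarrow Q))): β-rule — branch into S  //  \lnot (\lnot P \lor ((R \to (P \to P)) \leftrightarrow Q)).
  branch 1 (add S):
    ○ open, literals {S=1}.
  branch 2 (add \lnot (\lnot P \lor ((R \to (P \to P)) \leftrightarrow Q))):
    \lnot (\lnot P \lor ((R \to (P \to P)) \leftrightarrow Q)): α-rule — add \lnot \lnot P, \lnot ((R \to (P \to P)) \leftrightarrow Q).
    \lnot ((R \to (P \to P)) \leftrightarrow Q): β-rule — branch into (R \to (P \to P)), \lnot Q  //  \lnot (R \to (P \to P)), Q.
      branch 2.1 (add (R \to (P \to P)), \lnot Q):
        (R \to (P \to P)): β-rule — branch into \lnot R  //  (P \to P).
          branch 2.1.1 (add \lnot R):
            ○ open, literals {P=1, Q=0, R=0}.
          branch 2.1.2 (add (P \to P)):
            (P \to P): β-rule — branch into \lnot P  //  P.
              branch 2.1.2.1 (add \lnot P):
                × closes — contains both P and \lnot P.
              branch 2.1.2.2 (add P):
                ○ open, literals {P=1, Q=0}.
      branch 2.2 (add \lnot (R \to (P \to P)), Q):
        \lnot (R \to (P \to P)): α-rule — add R, \lnot (P \to P).
        \lnot (P \to P): α-rule — add P, \lnot P.
        × closes — contains both P and \lnot P.
2 branches closed, 3 open.
Each open branch fixes some atoms; the unmentioned ones are free. Counting distinct full assignments: branch {S=1} (R, P, Q) contributes 8 new; branch {P=1, Q=0, R=0} (S) contributes 1 new; branch {P=1, Q=0} (S, R) contributes 1 new. Total: 10.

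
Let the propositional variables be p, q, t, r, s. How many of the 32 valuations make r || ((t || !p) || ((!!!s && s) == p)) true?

28

Initial set: {(r || ((t || !p) || ((!!!s && s) == p)))}.
(r || ((t || !p) || ((!!!s && s) == p))): β-rule — branch into r  //  ((t || !p) || ((!!!s && s) == p)).
  branch 1 (add r):
    ○ open, literals {r=T}.
  branch 2 (add ((t || !p) || ((!!!s && s) == p))):
    ((t || !p) || ((!!!s && s) == p)): β-rule — branch into (t || !p)  //  ((!!!s && s) == p).
      branch 2.1 (add (t || !p)):
        (t || !p): β-rule — branch into t  //  !p.
          branch 2.1.1 (add t):
            ○ open, literals {t=T}.
          branch 2.1.2 (add !p):
            ○ open, literals {p=F}.
      branch 2.2 (add ((!!!s && s) == p)):
        ((!!!s && s) == p): β-rule — branch into (!!!s && s), p  //  !(!!!s && s), !p.
          branch 2.2.1 (add (!!!s && s), p):
            (!!!s && s): α-rule — add !!!s, s.
            !!!s: drop double negation, giving !s.
            × closes — contains both s and !s.
          branch 2.2.2 (add !(!!!s && s), !p):
            !(!!!s && s): β-rule — branch into !!!!s  //  !s.
              branch 2.2.2.1 (add !!!!s):
                !!!!s: drop double negation, giving !!s.
                ○ open, literals {p=F, s=T}.
              branch 2.2.2.2 (add !s):
                ○ open, literals {p=F, s=F}.
1 branch closed, 5 open.
Each open branch fixes some atoms; the unmentioned ones are free. Counting distinct full assignments: branch {r=T} (p, q, t, s) contributes 16 new; branch {t=T} (p, q, r, s) contributes 8 new; branch {p=F} (q, t, r, s) contributes 4 new; branch {p=F, s=T} (q, t, r) contributes 0 new; branch {p=F, s=F} (q, t, r) contributes 0 new. Total: 28.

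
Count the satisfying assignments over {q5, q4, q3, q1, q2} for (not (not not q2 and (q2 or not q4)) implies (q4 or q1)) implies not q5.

18

Initial set: {T ((not (not not q2 and (q2 or not q4)) implies (q4 or q1)) implies not q5)}.
T ((not (not not q2 and (q2 or not q4)) implies (q4 or q1)) implies not q5): β-rule — branch into F (not (not not q2 and (q2 or not q4)) implies (q4 or q1))  //  T not q5.
  branch 1 (add F (not (not not q2 and (q2 or not q4)) implies (q4 or q1))):
    F (not (not not q2 and (q2 or not q4)) implies (q4 or q1)): α-rule — add T not (not not q2 and (q2 or not q4)), F (q4 or q1).
    F (q4 or q1): α-rule — add F q4, F q1.
    T not (not not q2 and (q2 or not q4)): β-rule — branch into F not not q2  //  F (q2 or not q4).
      branch 1.1 (add F not not q2):
        F not not q2: drop double negation, giving F q2.
        ○ open, literals {q1=F, q2=F, q4=F}.
      branch 1.2 (add F (q2 or not q4)):
        F (q2 or not q4): α-rule — add F q2, F not q4.
        × closes — contains both q4 and not q4.
  branch 2 (add T not q5):
    ○ open, literals {q5=F}.
1 branch closed, 2 open.
Each open branch fixes some atoms; the unmentioned ones are free. Counting distinct full assignments: branch {q1=F, q2=F, q4=F} (q5, q3) contributes 4 new; branch {q5=F} (q4, q3, q1, q2) contributes 14 new. Total: 18.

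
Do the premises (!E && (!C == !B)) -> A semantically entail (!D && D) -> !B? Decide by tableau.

Yes

Initial set: {((!E && (!C == !B)) -> A); !((!D && D) -> !B)}.
!((!D && D) -> !B): α-rule — add (!D && D), !!B.
(!D && D): α-rule — add !D, D.
× closes — contains both D and !D.
All 1 branch closes.
Every branch closed, so the premises entail the conclusion.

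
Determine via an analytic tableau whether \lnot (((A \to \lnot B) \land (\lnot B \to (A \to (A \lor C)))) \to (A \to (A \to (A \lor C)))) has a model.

Unsatisfiable

Initial set: {\lnot (((A \to \lnot B) \land (\lnot B \to (A \to (A \lor C)))) \to (A \to (A \to (A \lor C))))}.
\lnot (((A \to \lnot B) \land (\lnot B \to (A \to (A \lor C)))) \to (A \to (A \to (A \lor C)))): α-rule — add ((A \to \lnot B) \land (\lnot B \to (A \to (A \lor C)))), \lnot (A \to (A \to (A \lor C))).
((A \to \lnot B) \land (\lnot B \to (A \to (A \lor C)))): α-rule — add (A \to \lnot B), (\lnot B \to (A \to (A \lor C))).
\lnot (A \to (A \to (A \lor C))): α-rule — add A, \lnot (A \to (A \lor C)).
\lnot (A \to (A \lor C)): α-rule — add A, \lnot (A \lor C).
\lnot (A \lor C): α-rule — add \lnot A, \lnot C.
× closes — contains both A and \lnot A.
All 1 branch closes.
Every branch closed; the formula is unsatisfiable.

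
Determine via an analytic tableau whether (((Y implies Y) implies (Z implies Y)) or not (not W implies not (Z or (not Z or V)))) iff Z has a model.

Initial set: {((((Y implies Y) implies (Z implies Y)) or not (not W implies not (Z or (not Z or V)))) iff Z)}.
((((Y implies Y) implies (Z implies Y)) or not (not W implies not (Z or (not Z or V)))) iff Z): β-rule — branch into (((Y implies Y) implies (Z implies Y)) or not (not W implies not (Z or (not Z or V)))), Z  //  not (((Y implies Y) implies (Z implies Y)) or not (not W implies not (Z or (not Z or V)))), not Z.
  branch 1 (add (((Y implies Y) implies (Z implies Y)) or not (not W implies not (Z or (not Z or V)))), Z):
    (((Y implies Y) implies (Z implies Y)) or not (not W implies not (Z or (not Z or V)))): β-rule — branch into ((Y implies Y) implies (Z implies Y))  //  not (not W implies not (Z or (not Z or V))).
      branch 1.1 (add ((Y implies Y) implies (Z implies Y))):
        ((Y implies Y) implies (Z implies Y)): β-rule — branch into not (Y implies Y)  //  (Z implies Y).
          branch 1.1.1 (add not (Y implies Y)):
            not (Y implies Y): α-rule — add Y, not Y.
            × closes — contains both Y and not Y.
          branch 1.1.2 (add (Z implies Y)):
            (Z implies Y): β-rule — branch into not Z  //  Y.
              branch 1.1.2.1 (add not Z):
                × closes — contains both Z and not Z.
              branch 1.1.2.2 (add Y):
                ○ open, literals {Y=true, Z=true}.
      branch 1.2 (add not (not W implies not (Z or (not Z or V)))):
        not (not W implies not (Z or (not Z or V))): α-rule — add not W, not not (Z or (not Z or V)).
        not not (Z or (not Z or V)): β-rule — branch into Z  //  (not Z or V).
          branch 1.2.1 (add Z):
            ○ open, literals {W=false, Z=true}.
          branch 1.2.2 (add (not Z or V)):
            (not Z or V): β-rule — branch into not Z  //  V.
              branch 1.2.2.1 (add not Z):
                × closes — contains both Z and not Z.
              branch 1.2.2.2 (add V):
                ○ open, literals {V=true, W=false, Z=true}.
  branch 2 (add not (((Y implies Y) implies (Z implies Y)) or not (not W implies not (Z or (not Z or V)))), not Z):
    not (((Y implies Y) implies (Z implies Y)) or not (not W implies not (Z or (not Z or V)))): α-rule — add not ((Y implies Y) implies (Z implies Y)), not not (not W implies not (Z or (not Z or V))).
    not ((Y implies Y) implies (Z implies Y)): α-rule — add (Y implies Y), not (Z implies Y).
    not (Z implies Y): α-rule — add Z, not Y.
    × closes — contains both Z and not Z.
4 branches closed, 3 open.
An open branch gives a satisfying assignment: Y=true, Z=true.

Satisfiable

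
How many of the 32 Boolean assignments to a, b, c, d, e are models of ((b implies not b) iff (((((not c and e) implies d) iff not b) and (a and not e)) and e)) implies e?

24

Initial set: {T (((b implies not b) iff (((((not c and e) implies d) iff not b) and (a and not e)) and e)) implies e)}.
T (((b implies not b) iff (((((not c and e) implies d) iff not b) and (a and not e)) and e)) implies e): β-rule — branch into F ((b implies not b) iff (((((not c and e) implies d) iff not b) and (a and not e)) and e))  //  T e.
  branch 1 (add F ((b implies not b) iff (((((not c and e) implies d) iff not b) and (a and not e)) and e))):
    F ((b implies not b) iff (((((not c and e) implies d) iff not b) and (a and not e)) and e)): β-rule — branch into T (b implies not b), F (((((not c and e) implies d) iff not b) and (a and not e)) and e)  //  F (b implies not b), T (((((not c and e) implies d) iff not b) and (a and not e)) and e).
      branch 1.1 (add T (b implies not b), F (((((not c and e) implies d) iff not b) and (a and not e)) and e)):
        T (b implies not b): β-rule — branch into F b  //  T not b.
          branch 1.1.1 (add F b):
            F (((((not c and e) implies d) iff not b) and (a and not e)) and e): β-rule — branch into F ((((not c and e) implies d) iff not b) and (a and not e))  //  F e.
              branch 1.1.1.1 (add F ((((not c and e) implies d) iff not b) and (a and not e))):
                F ((((not c and e) implies d) iff not b) and (a and not e)): β-rule — branch into F (((not c and e) implies d) iff not b)  //  F (a and not e).
                  branch 1.1.1.1.1 (add F (((not c and e) implies d) iff not b)):
                    F (((not c and e) implies d) iff not b): β-rule — branch into T ((not c and e) implies d), F not b  //  F ((not c and e) implies d), T not b.
                      branch 1.1.1.1.1.1 (add T ((not c and e) implies d), F not b):
                        × closes — contains both b and not b.
                      branch 1.1.1.1.1.2 (add F ((not c and e) implies d), T not b):
                        F ((not c and e) implies d): α-rule — add T (not c and e), F d.
                        T (not c and e): α-rule — add T not c, T e.
                        ○ open, literals {b=0, c=0, d=0, e=1}.
                  branch 1.1.1.1.2 (add F (a and not e)):
                    F (a and not e): β-rule — branch into F a  //  F not e.
                      branch 1.1.1.1.2.1 (add F a):
                        ○ open, literals {a=0, b=0}.
                      branch 1.1.1.1.2.2 (add F not e):
                        ○ open, literals {b=0, e=1}.
              branch 1.1.1.2 (add F e):
                ○ open, literals {b=0, e=0}.
          branch 1.1.2 (add T not b):
            F (((((not c and e) implies d) iff not b) and (a and not e)) and e): β-rule — branch into F ((((not c and e) implies d) iff not b) and (a and not e))  //  F e.
              branch 1.1.2.1 (add F ((((not c and e) implies d) iff not b) and (a and not e))):
                F ((((not c and e) implies d) iff not b) and (a and not e)): β-rule — branch into F (((not c and e) implies d) iff not b)  //  F (a and not e).
                  branch 1.1.2.1.1 (add F (((not c and e) implies d) iff not b)):
                    F (((not c and e) implies d) iff not b): β-rule — branch into T ((not c and e) implies d), F not b  //  F ((not c and e) implies d), T not b.
                      branch 1.1.2.1.1.1 (add T ((not c and e) implies d), F not b):
                        × closes — contains both b and not b.
                      branch 1.1.2.1.1.2 (add F ((not c and e) implies d), T not b):
                        F ((not c and e) implies d): α-rule — add T (not c and e), F d.
                        T (not c and e): α-rule — add T not c, T e.
                        ○ open, literals {b=0, c=0, d=0, e=1}.
                  branch 1.1.2.1.2 (add F (a and not e)):
                    F (a and not e): β-rule — branch into F a  //  F not e.
                      branch 1.1.2.1.2.1 (add F a):
                        ○ open, literals {a=0, b=0}.
                      branch 1.1.2.1.2.2 (add F not e):
                        ○ open, literals {b=0, e=1}.
              branch 1.1.2.2 (add F e):
                ○ open, literals {b=0, e=0}.
      branch 1.2 (add F (b implies not b), T (((((not c and e) implies d) iff not b) and (a and not e)) and e)):
        F (b implies not b): α-rule — add T b, F not b.
        T (((((not c and e) implies d) iff not b) and (a and not e)) and e): α-rule — add T ((((not c and e) implies d) iff not b) and (a and not e)), T e.
        T ((((not c and e) implies d) iff not b) and (a and not e)): α-rule — add T (((not c and e) implies d) iff not b), T (a and not e).
        T (a and not e): α-rule — add T a, T not e.
        × closes — contains both e and not e.
  branch 2 (add T e):
    ○ open, literals {e=1}.
3 branches closed, 9 open.
Each open branch fixes some atoms; the unmentioned ones are free. Counting distinct full assignments: branch {b=0, c=0, d=0, e=1} (a) contributes 2 new; branch {a=0, b=0} (c, d, e) contributes 7 new; branch {b=0, e=1} (a, c, d) contributes 3 new; branch {b=0, e=0} (a, c, d) contributes 4 new; branch {b=0, c=0, d=0, e=1} (a) contributes 0 new; branch {a=0, b=0} (c, d, e) contributes 0 new; branch {b=0, e=1} (a, c, d) contributes 0 new; branch {b=0, e=0} (a, c, d) contributes 0 new; branch {e=1} (a, b, c, d) contributes 8 new. Total: 24.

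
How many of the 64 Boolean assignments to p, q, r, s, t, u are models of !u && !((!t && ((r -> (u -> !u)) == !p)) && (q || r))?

26

Initial set: {(!u && !((!t && ((r -> (u -> !u)) == !p)) && (q || r)))}.
(!u && !((!t && ((r -> (u -> !u)) == !p)) && (q || r))): α-rule — add !u, !((!t && ((r -> (u -> !u)) == !p)) && (q || r)).
!((!t && ((r -> (u -> !u)) == !p)) && (q || r)): β-rule — branch into !(!t && ((r -> (u -> !u)) == !p))  //  !(q || r).
  branch 1 (add !(!t && ((r -> (u -> !u)) == !p))):
    !(!t && ((r -> (u -> !u)) == !p)): β-rule — branch into !!t  //  !((r -> (u -> !u)) == !p).
      branch 1.1 (add !!t):
        ○ open, literals {t=true, u=false}.
      branch 1.2 (add !((r -> (u -> !u)) == !p)):
        !((r -> (u -> !u)) == !p): β-rule — branch into (r -> (u -> !u)), !!p  //  !(r -> (u -> !u)), !p.
          branch 1.2.1 (add (r -> (u -> !u)), !!p):
            (r -> (u -> !u)): β-rule — branch into !r  //  (u -> !u).
              branch 1.2.1.1 (add !r):
                ○ open, literals {p=true, r=false, u=false}.
              branch 1.2.1.2 (add (u -> !u)):
                (u -> !u): β-rule — branch into !u  //  !u.
                  branch 1.2.1.2.1 (add !u):
                    ○ open, literals {p=true, u=false}.
                  branch 1.2.1.2.2 (add !u):
                    ○ open, literals {p=true, u=false}.
          branch 1.2.2 (add !(r -> (u -> !u)), !p):
            !(r -> (u -> !u)): α-rule — add r, !(u -> !u).
            !(u -> !u): α-rule — add u, !!u.
            × closes — contains both u and !u.
  branch 2 (add !(q || r)):
    !(q || r): α-rule — add !q, !r.
    ○ open, literals {q=false, r=false, u=false}.
1 branch closed, 5 open.
Each open branch fixes some atoms; the unmentioned ones are free. Counting distinct full assignments: branch {t=true, u=false} (p, q, r, s) contributes 16 new; branch {p=true, r=false, u=false} (q, s, t) contributes 4 new; branch {p=true, u=false} (q, r, s, t) contributes 4 new; branch {p=true, u=false} (q, r, s, t) contributes 0 new; branch {q=false, r=false, u=false} (p, s, t) contributes 2 new. Total: 26.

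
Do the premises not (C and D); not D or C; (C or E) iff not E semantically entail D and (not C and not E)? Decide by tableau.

Initial set: {not (C and D); (not D or C); ((C or E) iff not E); not (D and (not C and not E))}.
not (C and D): β-rule — branch into not C  //  not D.
  branch 1 (add not C):
    (not D or C): β-rule — branch into not D  //  C.
      branch 1.1 (add not D):
        ((C or E) iff not E): β-rule — branch into (C or E), not E  //  not (C or E), not not E.
          branch 1.1.1 (add (C or E), not E):
            not (D and (not C and not E)): β-rule — branch into not D  //  not (not C and not E).
              branch 1.1.1.1 (add not D):
                (C or E): β-rule — branch into C  //  E.
                  branch 1.1.1.1.1 (add C):
                    × closes — contains both C and not C.
                  branch 1.1.1.1.2 (add E):
                    × closes — contains both E and not E.
              branch 1.1.1.2 (add not (not C and not E)):
                (C or E): β-rule — branch into C  //  E.
                  branch 1.1.1.2.1 (add C):
                    × closes — contains both C and not C.
                  branch 1.1.1.2.2 (add E):
                    × closes — contains both E and not E.
          branch 1.1.2 (add not (C or E), not not E):
            not (C or E): α-rule — add not C, not E.
            × closes — contains both E and not E.
      branch 1.2 (add C):
        × closes — contains both C and not C.
  branch 2 (add not D):
    (not D or C): β-rule — branch into not D  //  C.
      branch 2.1 (add not D):
        ((C or E) iff not E): β-rule — branch into (C or E), not E  //  not (C or E), not not E.
          branch 2.1.1 (add (C or E), not E):
            not (D and (not C and not E)): β-rule — branch into not D  //  not (not C and not E).
              branch 2.1.1.1 (add not D):
                (C or E): β-rule — branch into C  //  E.
                  branch 2.1.1.1.1 (add C):
                    ○ open, literals {C=T, D=F, E=F}.
                  branch 2.1.1.1.2 (add E):
                    × closes — contains both E and not E.
              branch 2.1.1.2 (add not (not C and not E)):
                (C or E): β-rule — branch into C  //  E.
                  branch 2.1.1.2.1 (add C):
                    not (not C and not E): β-rule — branch into not not C  //  not not E.
                      branch 2.1.1.2.1.1 (add not not C):
                        ○ open, literals {C=T, D=F, E=F}.
                      branch 2.1.1.2.1.2 (add not not E):
                        × closes — contains both E and not E.
                  branch 2.1.1.2.2 (add E):
                    × closes — contains both E and not E.
          branch 2.1.2 (add not (C or E), not not E):
            not (C or E): α-rule — add not C, not E.
            × closes — contains both E and not E.
      branch 2.2 (add C):
        ((C or E) iff not E): β-rule — branch into (C or E), not E  //  not (C or E), not not E.
          branch 2.2.1 (add (C or E), not E):
            not (D and (not C and not E)): β-rule — branch into not D  //  not (not C and not E).
              branch 2.2.1.1 (add not D):
                (C or E): β-rule — branch into C  //  E.
                  branch 2.2.1.1.1 (add C):
                    ○ open, literals {C=T, D=F, E=F}.
                  branch 2.2.1.1.2 (add E):
                    × closes — contains both E and not E.
              branch 2.2.1.2 (add not (not C and not E)):
                (C or E): β-rule — branch into C  //  E.
                  branch 2.2.1.2.1 (add C):
                    not (not C and not E): β-rule — branch into not not C  //  not not E.
                      branch 2.2.1.2.1.1 (add not not C):
                        ○ open, literals {C=T, D=F, E=F}.
                      branch 2.2.1.2.1.2 (add not not E):
                        × closes — contains both E and not E.
                  branch 2.2.1.2.2 (add E):
                    × closes — contains both E and not E.
          branch 2.2.2 (add not (C or E), not not E):
            not (C or E): α-rule — add not C, not E.
            × closes — contains both C and not C.
14 branches closed, 4 open.
An open branch gives a countermodel: C=T, D=F, E=F (unmentioned atoms arbitrary); the premises hold there but the conclusion fails.

No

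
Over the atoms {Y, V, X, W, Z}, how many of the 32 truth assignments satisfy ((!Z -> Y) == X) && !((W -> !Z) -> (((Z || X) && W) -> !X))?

Initial set: {T (((!Z -> Y) == X) && !((W -> !Z) -> (((Z || X) && W) -> !X)))}.
T (((!Z -> Y) == X) && !((W -> !Z) -> (((Z || X) && W) -> !X))): α-rule — add T ((!Z -> Y) == X), T !((W -> !Z) -> (((Z || X) && W) -> !X)).
T !((W -> !Z) -> (((Z || X) && W) -> !X)): α-rule — add T (W -> !Z), F (((Z || X) && W) -> !X).
F (((Z || X) && W) -> !X): α-rule — add T ((Z || X) && W), F !X.
T ((Z || X) && W): α-rule — add T (Z || X), T W.
T ((!Z -> Y) == X): β-rule — branch into T (!Z -> Y), T X  //  F (!Z -> Y), F X.
  branch 1 (add T (!Z -> Y), T X):
    T (W -> !Z): β-rule — branch into F W  //  T !Z.
      branch 1.1 (add F W):
        × closes — contains both W and !W.
      branch 1.2 (add T !Z):
        T (Z || X): β-rule — branch into T Z  //  T X.
          branch 1.2.1 (add T Z):
            × closes — contains both Z and !Z.
          branch 1.2.2 (add T X):
            T (!Z -> Y): β-rule — branch into F !Z  //  T Y.
              branch 1.2.2.1 (add F !Z):
                × closes — contains both Z and !Z.
              branch 1.2.2.2 (add T Y):
                ○ open, literals {W=1, X=1, Y=1, Z=0}.
  branch 2 (add F (!Z -> Y), F X):
    × closes — contains both X and !X.
4 branches closed, 1 open.
Each open branch fixes some atoms; the unmentioned ones are free. Counting distinct full assignments: branch {W=1, X=1, Y=1, Z=0} (V) contributes 2 new. Total: 2.

2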